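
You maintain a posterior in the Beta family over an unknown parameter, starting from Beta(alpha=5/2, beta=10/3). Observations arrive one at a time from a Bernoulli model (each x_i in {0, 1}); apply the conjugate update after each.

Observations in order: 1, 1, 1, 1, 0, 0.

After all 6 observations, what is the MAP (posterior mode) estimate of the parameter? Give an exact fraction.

33/59

obs 1: x=1 → posterior Beta(7/2, 10/3)
obs 2: x=1 → posterior Beta(9/2, 10/3)
obs 3: x=1 → posterior Beta(11/2, 10/3)
obs 4: x=1 → posterior Beta(13/2, 10/3)
obs 5: x=0 → posterior Beta(13/2, 13/3)
obs 6: x=0 → posterior Beta(13/2, 16/3)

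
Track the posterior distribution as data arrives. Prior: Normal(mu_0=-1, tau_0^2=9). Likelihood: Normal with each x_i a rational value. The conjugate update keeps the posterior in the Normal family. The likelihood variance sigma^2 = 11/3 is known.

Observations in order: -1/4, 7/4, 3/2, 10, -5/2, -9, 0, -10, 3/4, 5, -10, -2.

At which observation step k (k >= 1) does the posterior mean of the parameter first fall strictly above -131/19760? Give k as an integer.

obs 1: x=-1/4 → posterior Normal(-71/152, 99/38)
obs 2: x=7/4 → posterior Normal(59/130, 99/65)
obs 3: x=3/2 → posterior Normal(35/46, 99/92)
obs 4: x=10 → posterior Normal(20/7, 99/119)
obs 5: x=-5/2 → posterior Normal(545/292, 99/146)
obs 6: x=-9 → posterior Normal(59/346, 99/173)
obs 7: x=0 → posterior Normal(59/400, 99/200)
obs 8: x=-10 → posterior Normal(-481/454, 99/227)
obs 9: x=3/4 → posterior Normal(-881/1016, 99/254)
obs 10: x=5 → posterior Normal(-341/1124, 99/281)
obs 11: x=-10 → posterior Normal(-203/176, 9/28)
obs 12: x=-2 → posterior Normal(-1637/1340, 99/335)

k = 2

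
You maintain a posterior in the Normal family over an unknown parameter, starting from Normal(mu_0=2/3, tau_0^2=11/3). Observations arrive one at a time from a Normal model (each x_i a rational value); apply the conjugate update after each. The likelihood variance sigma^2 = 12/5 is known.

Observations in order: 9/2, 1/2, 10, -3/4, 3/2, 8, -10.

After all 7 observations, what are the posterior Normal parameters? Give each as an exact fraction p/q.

obs 1: x=9/2 → posterior Normal(543/182, 132/91)
obs 2: x=1/2 → posterior Normal(299/146, 66/73)
obs 3: x=10 → posterior Normal(283/67, 44/67)
obs 4: x=-3/4 → posterior Normal(3231/1024, 33/64)
obs 5: x=3/2 → posterior Normal(3561/1244, 132/311)
obs 6: x=8 → posterior Normal(5321/1464, 22/61)
obs 7: x=-10 → posterior Normal(3121/1684, 132/421)

mu_0=3121/1684, tau_0^2=132/421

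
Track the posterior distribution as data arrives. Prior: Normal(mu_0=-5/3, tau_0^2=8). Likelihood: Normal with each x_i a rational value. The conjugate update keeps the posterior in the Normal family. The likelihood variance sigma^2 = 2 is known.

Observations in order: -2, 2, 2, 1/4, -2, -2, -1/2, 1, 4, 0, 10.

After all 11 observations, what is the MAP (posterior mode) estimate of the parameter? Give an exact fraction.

148/135

obs 1: x=-2 → posterior Normal(-29/15, 8/5)
obs 2: x=2 → posterior Normal(-5/27, 8/9)
obs 3: x=2 → posterior Normal(19/39, 8/13)
obs 4: x=1/4 → posterior Normal(22/51, 8/17)
obs 5: x=-2 → posterior Normal(-2/63, 8/21)
obs 6: x=-2 → posterior Normal(-26/75, 8/25)
obs 7: x=-1/2 → posterior Normal(-32/87, 8/29)
obs 8: x=1 → posterior Normal(-20/99, 8/33)
obs 9: x=4 → posterior Normal(28/111, 8/37)
obs 10: x=0 → posterior Normal(28/123, 8/41)
obs 11: x=10 → posterior Normal(148/135, 8/45)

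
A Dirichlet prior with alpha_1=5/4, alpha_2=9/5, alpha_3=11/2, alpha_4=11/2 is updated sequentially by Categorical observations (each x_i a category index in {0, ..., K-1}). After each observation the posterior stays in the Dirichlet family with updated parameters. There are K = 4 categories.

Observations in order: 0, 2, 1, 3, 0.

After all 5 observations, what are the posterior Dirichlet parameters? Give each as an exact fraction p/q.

obs 1: x=0 → posterior Dirichlet(9/4, 9/5, 11/2, 11/2)
obs 2: x=2 → posterior Dirichlet(9/4, 9/5, 13/2, 11/2)
obs 3: x=1 → posterior Dirichlet(9/4, 14/5, 13/2, 11/2)
obs 4: x=3 → posterior Dirichlet(9/4, 14/5, 13/2, 13/2)
obs 5: x=0 → posterior Dirichlet(13/4, 14/5, 13/2, 13/2)

alpha_1=13/4, alpha_2=14/5, alpha_3=13/2, alpha_4=13/2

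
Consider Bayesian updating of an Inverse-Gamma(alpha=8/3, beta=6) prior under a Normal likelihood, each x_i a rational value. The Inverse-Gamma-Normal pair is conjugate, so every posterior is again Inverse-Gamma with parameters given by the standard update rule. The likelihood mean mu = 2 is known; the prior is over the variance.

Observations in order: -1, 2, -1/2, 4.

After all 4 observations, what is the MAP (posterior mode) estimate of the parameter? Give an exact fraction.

obs 1: x=-1 → posterior Inverse-Gamma(19/6, 21/2)
obs 2: x=2 → posterior Inverse-Gamma(11/3, 21/2)
obs 3: x=-1/2 → posterior Inverse-Gamma(25/6, 109/8)
obs 4: x=4 → posterior Inverse-Gamma(14/3, 125/8)

375/136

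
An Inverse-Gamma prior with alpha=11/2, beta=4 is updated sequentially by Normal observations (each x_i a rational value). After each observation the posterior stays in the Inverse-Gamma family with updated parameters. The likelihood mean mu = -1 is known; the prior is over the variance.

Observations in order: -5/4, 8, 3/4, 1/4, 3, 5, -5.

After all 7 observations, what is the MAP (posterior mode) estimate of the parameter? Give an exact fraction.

2587/320

obs 1: x=-5/4 → posterior Inverse-Gamma(6, 129/32)
obs 2: x=8 → posterior Inverse-Gamma(13/2, 1425/32)
obs 3: x=3/4 → posterior Inverse-Gamma(7, 737/16)
obs 4: x=1/4 → posterior Inverse-Gamma(15/2, 1499/32)
obs 5: x=3 → posterior Inverse-Gamma(8, 1755/32)
obs 6: x=5 → posterior Inverse-Gamma(17/2, 2331/32)
obs 7: x=-5 → posterior Inverse-Gamma(9, 2587/32)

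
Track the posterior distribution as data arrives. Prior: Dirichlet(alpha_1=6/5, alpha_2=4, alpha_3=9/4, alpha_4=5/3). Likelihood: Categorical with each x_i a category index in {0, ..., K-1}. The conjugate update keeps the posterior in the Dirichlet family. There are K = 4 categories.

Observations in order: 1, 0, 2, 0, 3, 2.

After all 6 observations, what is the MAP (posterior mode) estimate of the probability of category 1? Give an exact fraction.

obs 1: x=1 → posterior Dirichlet(6/5, 5, 9/4, 5/3)
obs 2: x=0 → posterior Dirichlet(11/5, 5, 9/4, 5/3)
obs 3: x=2 → posterior Dirichlet(11/5, 5, 13/4, 5/3)
obs 4: x=0 → posterior Dirichlet(16/5, 5, 13/4, 5/3)
obs 5: x=3 → posterior Dirichlet(16/5, 5, 13/4, 8/3)
obs 6: x=2 → posterior Dirichlet(16/5, 5, 17/4, 8/3)

240/667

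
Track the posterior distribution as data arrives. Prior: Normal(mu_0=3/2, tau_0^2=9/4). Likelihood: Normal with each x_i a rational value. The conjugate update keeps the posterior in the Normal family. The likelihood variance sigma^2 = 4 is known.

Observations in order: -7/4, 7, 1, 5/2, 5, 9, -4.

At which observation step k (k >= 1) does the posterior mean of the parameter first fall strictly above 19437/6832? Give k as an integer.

obs 1: x=-7/4 → posterior Normal(33/100, 36/25)
obs 2: x=7 → posterior Normal(285/136, 18/17)
obs 3: x=1 → posterior Normal(321/172, 36/43)
obs 4: x=5/2 → posterior Normal(411/208, 9/13)
obs 5: x=5 → posterior Normal(591/244, 36/61)
obs 6: x=9 → posterior Normal(183/56, 18/35)
obs 7: x=-4 → posterior Normal(771/316, 36/79)

k = 6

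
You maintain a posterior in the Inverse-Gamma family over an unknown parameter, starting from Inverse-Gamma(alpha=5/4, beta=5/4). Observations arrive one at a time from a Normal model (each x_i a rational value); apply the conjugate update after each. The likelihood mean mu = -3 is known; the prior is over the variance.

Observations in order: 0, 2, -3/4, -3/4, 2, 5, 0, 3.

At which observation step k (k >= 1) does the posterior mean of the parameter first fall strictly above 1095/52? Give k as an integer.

obs 1: x=0 → posterior Inverse-Gamma(7/4, 23/4)
obs 2: x=2 → posterior Inverse-Gamma(9/4, 73/4)
obs 3: x=-3/4 → posterior Inverse-Gamma(11/4, 665/32)
obs 4: x=-3/4 → posterior Inverse-Gamma(13/4, 373/16)
obs 5: x=2 → posterior Inverse-Gamma(15/4, 573/16)
obs 6: x=5 → posterior Inverse-Gamma(17/4, 1085/16)
obs 7: x=0 → posterior Inverse-Gamma(19/4, 1157/16)
obs 8: x=3 → posterior Inverse-Gamma(21/4, 1445/16)

k = 8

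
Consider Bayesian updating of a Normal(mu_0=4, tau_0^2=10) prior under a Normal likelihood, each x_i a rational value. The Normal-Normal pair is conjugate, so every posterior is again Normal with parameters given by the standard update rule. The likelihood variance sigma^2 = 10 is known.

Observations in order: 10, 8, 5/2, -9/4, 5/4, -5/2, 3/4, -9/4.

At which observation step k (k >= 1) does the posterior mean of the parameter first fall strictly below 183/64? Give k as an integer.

obs 1: x=10 → posterior Normal(7, 5)
obs 2: x=8 → posterior Normal(22/3, 10/3)
obs 3: x=5/2 → posterior Normal(49/8, 5/2)
obs 4: x=-9/4 → posterior Normal(89/20, 2)
obs 5: x=5/4 → posterior Normal(47/12, 5/3)
obs 6: x=-5/2 → posterior Normal(3, 10/7)
obs 7: x=3/4 → posterior Normal(87/32, 5/4)
obs 8: x=-9/4 → posterior Normal(13/6, 10/9)

k = 7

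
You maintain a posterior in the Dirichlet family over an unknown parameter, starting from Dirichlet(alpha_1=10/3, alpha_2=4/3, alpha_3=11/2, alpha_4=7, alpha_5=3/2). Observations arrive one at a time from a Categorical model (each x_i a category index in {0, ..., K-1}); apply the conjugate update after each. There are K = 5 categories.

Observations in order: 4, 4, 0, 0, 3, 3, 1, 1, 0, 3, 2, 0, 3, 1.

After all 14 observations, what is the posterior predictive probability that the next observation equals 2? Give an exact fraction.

39/196

obs 1: x=4 → posterior Dirichlet(10/3, 4/3, 11/2, 7, 5/2)
obs 2: x=4 → posterior Dirichlet(10/3, 4/3, 11/2, 7, 7/2)
obs 3: x=0 → posterior Dirichlet(13/3, 4/3, 11/2, 7, 7/2)
obs 4: x=0 → posterior Dirichlet(16/3, 4/3, 11/2, 7, 7/2)
obs 5: x=3 → posterior Dirichlet(16/3, 4/3, 11/2, 8, 7/2)
obs 6: x=3 → posterior Dirichlet(16/3, 4/3, 11/2, 9, 7/2)
obs 7: x=1 → posterior Dirichlet(16/3, 7/3, 11/2, 9, 7/2)
obs 8: x=1 → posterior Dirichlet(16/3, 10/3, 11/2, 9, 7/2)
obs 9: x=0 → posterior Dirichlet(19/3, 10/3, 11/2, 9, 7/2)
obs 10: x=3 → posterior Dirichlet(19/3, 10/3, 11/2, 10, 7/2)
obs 11: x=2 → posterior Dirichlet(19/3, 10/3, 13/2, 10, 7/2)
obs 12: x=0 → posterior Dirichlet(22/3, 10/3, 13/2, 10, 7/2)
obs 13: x=3 → posterior Dirichlet(22/3, 10/3, 13/2, 11, 7/2)
obs 14: x=1 → posterior Dirichlet(22/3, 13/3, 13/2, 11, 7/2)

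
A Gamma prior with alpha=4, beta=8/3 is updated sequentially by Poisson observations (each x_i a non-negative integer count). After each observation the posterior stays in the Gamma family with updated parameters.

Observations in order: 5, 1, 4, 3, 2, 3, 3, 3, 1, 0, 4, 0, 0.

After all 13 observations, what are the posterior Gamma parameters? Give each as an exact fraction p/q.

obs 1: x=5 → posterior Gamma(9, 11/3)
obs 2: x=1 → posterior Gamma(10, 14/3)
obs 3: x=4 → posterior Gamma(14, 17/3)
obs 4: x=3 → posterior Gamma(17, 20/3)
obs 5: x=2 → posterior Gamma(19, 23/3)
obs 6: x=3 → posterior Gamma(22, 26/3)
obs 7: x=3 → posterior Gamma(25, 29/3)
obs 8: x=3 → posterior Gamma(28, 32/3)
obs 9: x=1 → posterior Gamma(29, 35/3)
obs 10: x=0 → posterior Gamma(29, 38/3)
obs 11: x=4 → posterior Gamma(33, 41/3)
obs 12: x=0 → posterior Gamma(33, 44/3)
obs 13: x=0 → posterior Gamma(33, 47/3)

alpha=33, beta=47/3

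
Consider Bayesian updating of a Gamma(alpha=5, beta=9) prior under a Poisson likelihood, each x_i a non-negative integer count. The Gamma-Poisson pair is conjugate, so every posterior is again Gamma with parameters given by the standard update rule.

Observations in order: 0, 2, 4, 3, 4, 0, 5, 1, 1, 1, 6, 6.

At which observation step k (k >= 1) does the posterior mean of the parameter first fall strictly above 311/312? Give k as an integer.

obs 1: x=0 → posterior Gamma(5, 10)
obs 2: x=2 → posterior Gamma(7, 11)
obs 3: x=4 → posterior Gamma(11, 12)
obs 4: x=3 → posterior Gamma(14, 13)
obs 5: x=4 → posterior Gamma(18, 14)
obs 6: x=0 → posterior Gamma(18, 15)
obs 7: x=5 → posterior Gamma(23, 16)
obs 8: x=1 → posterior Gamma(24, 17)
obs 9: x=1 → posterior Gamma(25, 18)
obs 10: x=1 → posterior Gamma(26, 19)
obs 11: x=6 → posterior Gamma(32, 20)
obs 12: x=6 → posterior Gamma(38, 21)

k = 4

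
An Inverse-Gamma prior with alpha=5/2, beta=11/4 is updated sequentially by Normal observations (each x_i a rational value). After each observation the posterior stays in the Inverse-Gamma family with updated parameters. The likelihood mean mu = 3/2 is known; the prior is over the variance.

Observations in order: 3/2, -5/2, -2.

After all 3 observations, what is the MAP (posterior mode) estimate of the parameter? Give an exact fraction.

obs 1: x=3/2 → posterior Inverse-Gamma(3, 11/4)
obs 2: x=-5/2 → posterior Inverse-Gamma(7/2, 43/4)
obs 3: x=-2 → posterior Inverse-Gamma(4, 135/8)

27/8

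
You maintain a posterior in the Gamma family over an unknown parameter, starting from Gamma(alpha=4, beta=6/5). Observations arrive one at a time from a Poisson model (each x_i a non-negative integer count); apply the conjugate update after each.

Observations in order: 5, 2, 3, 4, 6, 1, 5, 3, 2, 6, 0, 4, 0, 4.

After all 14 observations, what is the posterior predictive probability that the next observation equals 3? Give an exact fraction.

obs 1: x=5 → posterior Gamma(9, 11/5)
obs 2: x=2 → posterior Gamma(11, 16/5)
obs 3: x=3 → posterior Gamma(14, 21/5)
obs 4: x=4 → posterior Gamma(18, 26/5)
obs 5: x=6 → posterior Gamma(24, 31/5)
obs 6: x=1 → posterior Gamma(25, 36/5)
obs 7: x=5 → posterior Gamma(30, 41/5)
obs 8: x=3 → posterior Gamma(33, 46/5)
obs 9: x=2 → posterior Gamma(35, 51/5)
obs 10: x=6 → posterior Gamma(41, 56/5)
obs 11: x=0 → posterior Gamma(41, 61/5)
obs 12: x=4 → posterior Gamma(45, 66/5)
obs 13: x=0 → posterior Gamma(45, 71/5)
obs 14: x=4 → posterior Gamma(49, 76/5)

376149981543430042681932848079009876570121903438272208924004981053287435533595860049366247014400000/1742693381014614361631744253876750131626600682858921288089186323970185832803443622626158010427690561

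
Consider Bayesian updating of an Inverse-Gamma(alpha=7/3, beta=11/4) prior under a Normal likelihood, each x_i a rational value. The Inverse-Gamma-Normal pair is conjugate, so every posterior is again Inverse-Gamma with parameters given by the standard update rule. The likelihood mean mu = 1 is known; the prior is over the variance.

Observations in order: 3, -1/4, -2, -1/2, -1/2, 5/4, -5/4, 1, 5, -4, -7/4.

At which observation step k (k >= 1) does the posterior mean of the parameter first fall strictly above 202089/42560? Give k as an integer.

k = 10

obs 1: x=3 → posterior Inverse-Gamma(17/6, 19/4)
obs 2: x=-1/4 → posterior Inverse-Gamma(10/3, 177/32)
obs 3: x=-2 → posterior Inverse-Gamma(23/6, 321/32)
obs 4: x=-1/2 → posterior Inverse-Gamma(13/3, 357/32)
obs 5: x=-1/2 → posterior Inverse-Gamma(29/6, 393/32)
obs 6: x=5/4 → posterior Inverse-Gamma(16/3, 197/16)
obs 7: x=-5/4 → posterior Inverse-Gamma(35/6, 475/32)
obs 8: x=1 → posterior Inverse-Gamma(19/3, 475/32)
obs 9: x=5 → posterior Inverse-Gamma(41/6, 731/32)
obs 10: x=-4 → posterior Inverse-Gamma(22/3, 1131/32)
obs 11: x=-7/4 → posterior Inverse-Gamma(47/6, 313/8)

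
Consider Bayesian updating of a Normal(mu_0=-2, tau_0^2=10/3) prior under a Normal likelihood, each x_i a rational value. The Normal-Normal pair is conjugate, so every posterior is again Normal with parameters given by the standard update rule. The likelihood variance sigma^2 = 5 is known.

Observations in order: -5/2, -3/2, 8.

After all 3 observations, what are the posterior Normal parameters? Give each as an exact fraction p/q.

mu_0=2/9, tau_0^2=10/9

obs 1: x=-5/2 → posterior Normal(-11/5, 2)
obs 2: x=-3/2 → posterior Normal(-2, 10/7)
obs 3: x=8 → posterior Normal(2/9, 10/9)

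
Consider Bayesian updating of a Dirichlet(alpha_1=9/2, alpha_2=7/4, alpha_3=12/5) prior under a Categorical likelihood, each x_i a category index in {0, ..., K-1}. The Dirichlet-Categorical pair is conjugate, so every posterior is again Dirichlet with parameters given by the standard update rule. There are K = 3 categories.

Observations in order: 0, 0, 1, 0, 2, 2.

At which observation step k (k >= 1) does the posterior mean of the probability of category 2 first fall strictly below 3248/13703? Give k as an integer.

obs 1: x=0 → posterior Dirichlet(11/2, 7/4, 12/5)
obs 2: x=0 → posterior Dirichlet(13/2, 7/4, 12/5)
obs 3: x=1 → posterior Dirichlet(13/2, 11/4, 12/5)
obs 4: x=0 → posterior Dirichlet(15/2, 11/4, 12/5)
obs 5: x=2 → posterior Dirichlet(15/2, 11/4, 17/5)
obs 6: x=2 → posterior Dirichlet(15/2, 11/4, 22/5)

k = 2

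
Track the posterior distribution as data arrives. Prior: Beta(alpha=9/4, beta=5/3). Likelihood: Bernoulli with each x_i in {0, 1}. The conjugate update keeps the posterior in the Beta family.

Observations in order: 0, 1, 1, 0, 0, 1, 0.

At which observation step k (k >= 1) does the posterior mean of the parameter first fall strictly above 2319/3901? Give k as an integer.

obs 1: x=0 → posterior Beta(9/4, 8/3)
obs 2: x=1 → posterior Beta(13/4, 8/3)
obs 3: x=1 → posterior Beta(17/4, 8/3)
obs 4: x=0 → posterior Beta(17/4, 11/3)
obs 5: x=0 → posterior Beta(17/4, 14/3)
obs 6: x=1 → posterior Beta(21/4, 14/3)
obs 7: x=0 → posterior Beta(21/4, 17/3)

k = 3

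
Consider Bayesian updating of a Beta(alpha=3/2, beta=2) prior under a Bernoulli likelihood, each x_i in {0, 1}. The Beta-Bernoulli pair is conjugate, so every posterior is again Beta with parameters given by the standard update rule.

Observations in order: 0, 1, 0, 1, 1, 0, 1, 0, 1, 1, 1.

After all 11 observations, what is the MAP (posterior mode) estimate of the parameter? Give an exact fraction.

3/5

obs 1: x=0 → posterior Beta(3/2, 3)
obs 2: x=1 → posterior Beta(5/2, 3)
obs 3: x=0 → posterior Beta(5/2, 4)
obs 4: x=1 → posterior Beta(7/2, 4)
obs 5: x=1 → posterior Beta(9/2, 4)
obs 6: x=0 → posterior Beta(9/2, 5)
obs 7: x=1 → posterior Beta(11/2, 5)
obs 8: x=0 → posterior Beta(11/2, 6)
obs 9: x=1 → posterior Beta(13/2, 6)
obs 10: x=1 → posterior Beta(15/2, 6)
obs 11: x=1 → posterior Beta(17/2, 6)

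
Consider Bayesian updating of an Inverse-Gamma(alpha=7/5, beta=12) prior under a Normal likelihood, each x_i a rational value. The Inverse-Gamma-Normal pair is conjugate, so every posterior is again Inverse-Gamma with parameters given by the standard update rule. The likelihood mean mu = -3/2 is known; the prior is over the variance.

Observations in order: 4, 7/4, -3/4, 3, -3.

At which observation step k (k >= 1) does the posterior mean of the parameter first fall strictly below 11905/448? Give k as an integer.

k = 2

obs 1: x=4 → posterior Inverse-Gamma(19/10, 217/8)
obs 2: x=7/4 → posterior Inverse-Gamma(12/5, 1037/32)
obs 3: x=-3/4 → posterior Inverse-Gamma(29/10, 523/16)
obs 4: x=3 → posterior Inverse-Gamma(17/5, 685/16)
obs 5: x=-3 → posterior Inverse-Gamma(39/10, 703/16)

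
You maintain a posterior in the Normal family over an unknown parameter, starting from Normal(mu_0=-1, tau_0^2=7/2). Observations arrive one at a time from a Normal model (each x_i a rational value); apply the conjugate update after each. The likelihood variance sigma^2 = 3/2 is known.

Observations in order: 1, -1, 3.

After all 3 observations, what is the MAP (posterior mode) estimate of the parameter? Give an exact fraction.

3/4

obs 1: x=1 → posterior Normal(2/5, 21/20)
obs 2: x=-1 → posterior Normal(-3/17, 21/34)
obs 3: x=3 → posterior Normal(3/4, 7/16)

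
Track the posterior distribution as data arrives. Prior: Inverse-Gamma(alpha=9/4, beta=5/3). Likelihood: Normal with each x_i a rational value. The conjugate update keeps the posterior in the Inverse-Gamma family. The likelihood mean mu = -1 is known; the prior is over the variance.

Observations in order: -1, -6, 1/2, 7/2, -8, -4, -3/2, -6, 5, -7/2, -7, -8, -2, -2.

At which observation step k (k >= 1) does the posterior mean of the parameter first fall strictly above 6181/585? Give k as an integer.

k = 5

obs 1: x=-1 → posterior Inverse-Gamma(11/4, 5/3)
obs 2: x=-6 → posterior Inverse-Gamma(13/4, 85/6)
obs 3: x=1/2 → posterior Inverse-Gamma(15/4, 367/24)
obs 4: x=7/2 → posterior Inverse-Gamma(17/4, 305/12)
obs 5: x=-8 → posterior Inverse-Gamma(19/4, 599/12)
obs 6: x=-4 → posterior Inverse-Gamma(21/4, 653/12)
obs 7: x=-3/2 → posterior Inverse-Gamma(23/4, 1309/24)
obs 8: x=-6 → posterior Inverse-Gamma(25/4, 1609/24)
obs 9: x=5 → posterior Inverse-Gamma(27/4, 2041/24)
obs 10: x=-7/2 → posterior Inverse-Gamma(29/4, 529/6)
obs 11: x=-7 → posterior Inverse-Gamma(31/4, 637/6)
obs 12: x=-8 → posterior Inverse-Gamma(33/4, 392/3)
obs 13: x=-2 → posterior Inverse-Gamma(35/4, 787/6)
obs 14: x=-2 → posterior Inverse-Gamma(37/4, 395/3)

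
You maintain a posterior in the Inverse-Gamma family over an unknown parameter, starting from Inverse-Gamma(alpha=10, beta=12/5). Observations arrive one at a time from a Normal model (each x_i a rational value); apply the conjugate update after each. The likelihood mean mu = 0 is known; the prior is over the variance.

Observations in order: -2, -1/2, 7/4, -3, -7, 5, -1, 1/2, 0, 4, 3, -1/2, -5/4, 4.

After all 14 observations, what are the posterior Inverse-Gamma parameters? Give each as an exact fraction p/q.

obs 1: x=-2 → posterior Inverse-Gamma(21/2, 22/5)
obs 2: x=-1/2 → posterior Inverse-Gamma(11, 181/40)
obs 3: x=7/4 → posterior Inverse-Gamma(23/2, 969/160)
obs 4: x=-3 → posterior Inverse-Gamma(12, 1689/160)
obs 5: x=-7 → posterior Inverse-Gamma(25/2, 5609/160)
obs 6: x=5 → posterior Inverse-Gamma(13, 7609/160)
obs 7: x=-1 → posterior Inverse-Gamma(27/2, 7689/160)
obs 8: x=1/2 → posterior Inverse-Gamma(14, 7709/160)
obs 9: x=0 → posterior Inverse-Gamma(29/2, 7709/160)
obs 10: x=4 → posterior Inverse-Gamma(15, 8989/160)
obs 11: x=3 → posterior Inverse-Gamma(31/2, 9709/160)
obs 12: x=-1/2 → posterior Inverse-Gamma(16, 9729/160)
obs 13: x=-5/4 → posterior Inverse-Gamma(33/2, 4927/80)
obs 14: x=4 → posterior Inverse-Gamma(17, 5567/80)

alpha=17, beta=5567/80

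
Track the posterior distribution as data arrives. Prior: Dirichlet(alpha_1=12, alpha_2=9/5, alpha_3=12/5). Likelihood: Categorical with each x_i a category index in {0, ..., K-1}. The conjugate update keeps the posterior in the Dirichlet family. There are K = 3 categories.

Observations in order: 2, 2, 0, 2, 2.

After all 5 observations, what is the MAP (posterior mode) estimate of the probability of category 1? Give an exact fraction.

4/91

obs 1: x=2 → posterior Dirichlet(12, 9/5, 17/5)
obs 2: x=2 → posterior Dirichlet(12, 9/5, 22/5)
obs 3: x=0 → posterior Dirichlet(13, 9/5, 22/5)
obs 4: x=2 → posterior Dirichlet(13, 9/5, 27/5)
obs 5: x=2 → posterior Dirichlet(13, 9/5, 32/5)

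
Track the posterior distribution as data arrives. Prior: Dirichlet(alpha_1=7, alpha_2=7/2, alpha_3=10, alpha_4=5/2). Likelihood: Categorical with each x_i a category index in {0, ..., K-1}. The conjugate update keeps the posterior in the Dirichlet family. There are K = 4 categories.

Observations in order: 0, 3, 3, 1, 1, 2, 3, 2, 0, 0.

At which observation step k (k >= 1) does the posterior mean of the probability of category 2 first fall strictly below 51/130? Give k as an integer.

obs 1: x=0 → posterior Dirichlet(8, 7/2, 10, 5/2)
obs 2: x=3 → posterior Dirichlet(8, 7/2, 10, 7/2)
obs 3: x=3 → posterior Dirichlet(8, 7/2, 10, 9/2)
obs 4: x=1 → posterior Dirichlet(8, 9/2, 10, 9/2)
obs 5: x=1 → posterior Dirichlet(8, 11/2, 10, 9/2)
obs 6: x=2 → posterior Dirichlet(8, 11/2, 11, 9/2)
obs 7: x=3 → posterior Dirichlet(8, 11/2, 11, 11/2)
obs 8: x=2 → posterior Dirichlet(8, 11/2, 12, 11/2)
obs 9: x=0 → posterior Dirichlet(9, 11/2, 12, 11/2)
obs 10: x=0 → posterior Dirichlet(10, 11/2, 12, 11/2)

k = 3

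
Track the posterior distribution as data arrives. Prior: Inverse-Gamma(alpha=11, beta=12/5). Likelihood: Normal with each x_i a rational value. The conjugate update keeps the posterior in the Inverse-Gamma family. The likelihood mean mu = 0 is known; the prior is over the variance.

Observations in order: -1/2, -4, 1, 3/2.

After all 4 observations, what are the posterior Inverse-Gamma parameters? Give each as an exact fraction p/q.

alpha=13, beta=243/20

obs 1: x=-1/2 → posterior Inverse-Gamma(23/2, 101/40)
obs 2: x=-4 → posterior Inverse-Gamma(12, 421/40)
obs 3: x=1 → posterior Inverse-Gamma(25/2, 441/40)
obs 4: x=3/2 → posterior Inverse-Gamma(13, 243/20)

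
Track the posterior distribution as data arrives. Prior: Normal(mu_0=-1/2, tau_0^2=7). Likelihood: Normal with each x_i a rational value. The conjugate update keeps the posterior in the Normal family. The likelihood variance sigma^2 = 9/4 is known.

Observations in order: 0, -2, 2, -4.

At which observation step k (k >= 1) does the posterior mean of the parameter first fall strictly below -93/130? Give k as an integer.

k = 2

obs 1: x=0 → posterior Normal(-9/74, 63/37)
obs 2: x=-2 → posterior Normal(-121/130, 63/65)
obs 3: x=2 → posterior Normal(-3/62, 21/31)
obs 4: x=-4 → posterior Normal(-233/242, 63/121)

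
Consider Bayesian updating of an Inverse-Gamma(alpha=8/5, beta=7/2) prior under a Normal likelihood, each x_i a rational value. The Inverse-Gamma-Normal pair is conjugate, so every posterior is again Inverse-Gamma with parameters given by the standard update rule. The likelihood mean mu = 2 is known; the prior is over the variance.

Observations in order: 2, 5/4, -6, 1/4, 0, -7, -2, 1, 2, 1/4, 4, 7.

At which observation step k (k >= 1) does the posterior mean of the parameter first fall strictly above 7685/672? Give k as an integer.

obs 1: x=2 → posterior Inverse-Gamma(21/10, 7/2)
obs 2: x=5/4 → posterior Inverse-Gamma(13/5, 121/32)
obs 3: x=-6 → posterior Inverse-Gamma(31/10, 1145/32)
obs 4: x=1/4 → posterior Inverse-Gamma(18/5, 597/16)
obs 5: x=0 → posterior Inverse-Gamma(41/10, 629/16)
obs 6: x=-7 → posterior Inverse-Gamma(23/5, 1277/16)
obs 7: x=-2 → posterior Inverse-Gamma(51/10, 1405/16)
obs 8: x=1 → posterior Inverse-Gamma(28/5, 1413/16)
obs 9: x=2 → posterior Inverse-Gamma(61/10, 1413/16)
obs 10: x=1/4 → posterior Inverse-Gamma(33/5, 2875/32)
obs 11: x=4 → posterior Inverse-Gamma(71/10, 2939/32)
obs 12: x=7 → posterior Inverse-Gamma(38/5, 3339/32)

k = 3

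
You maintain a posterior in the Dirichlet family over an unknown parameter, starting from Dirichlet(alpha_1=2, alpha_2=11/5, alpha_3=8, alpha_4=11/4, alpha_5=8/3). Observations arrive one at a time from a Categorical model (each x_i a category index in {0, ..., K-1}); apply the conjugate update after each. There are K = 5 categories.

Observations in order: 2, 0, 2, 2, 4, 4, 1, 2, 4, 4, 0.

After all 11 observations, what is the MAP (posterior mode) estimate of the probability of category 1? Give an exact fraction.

132/1417

obs 1: x=2 → posterior Dirichlet(2, 11/5, 9, 11/4, 8/3)
obs 2: x=0 → posterior Dirichlet(3, 11/5, 9, 11/4, 8/3)
obs 3: x=2 → posterior Dirichlet(3, 11/5, 10, 11/4, 8/3)
obs 4: x=2 → posterior Dirichlet(3, 11/5, 11, 11/4, 8/3)
obs 5: x=4 → posterior Dirichlet(3, 11/5, 11, 11/4, 11/3)
obs 6: x=4 → posterior Dirichlet(3, 11/5, 11, 11/4, 14/3)
obs 7: x=1 → posterior Dirichlet(3, 16/5, 11, 11/4, 14/3)
obs 8: x=2 → posterior Dirichlet(3, 16/5, 12, 11/4, 14/3)
obs 9: x=4 → posterior Dirichlet(3, 16/5, 12, 11/4, 17/3)
obs 10: x=4 → posterior Dirichlet(3, 16/5, 12, 11/4, 20/3)
obs 11: x=0 → posterior Dirichlet(4, 16/5, 12, 11/4, 20/3)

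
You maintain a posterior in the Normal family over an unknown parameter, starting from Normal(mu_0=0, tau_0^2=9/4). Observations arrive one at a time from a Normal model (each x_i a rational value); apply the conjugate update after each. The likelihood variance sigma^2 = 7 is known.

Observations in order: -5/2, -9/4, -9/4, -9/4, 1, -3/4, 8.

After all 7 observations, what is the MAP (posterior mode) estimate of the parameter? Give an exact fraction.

obs 1: x=-5/2 → posterior Normal(-45/74, 63/37)
obs 2: x=-9/4 → posterior Normal(-171/184, 63/46)
obs 3: x=-9/4 → posterior Normal(-63/55, 63/55)
obs 4: x=-9/4 → posterior Normal(-333/256, 63/64)
obs 5: x=1 → posterior Normal(-297/292, 63/73)
obs 6: x=-3/4 → posterior Normal(-81/82, 63/82)
obs 7: x=8 → posterior Normal(-9/91, 9/13)

-9/91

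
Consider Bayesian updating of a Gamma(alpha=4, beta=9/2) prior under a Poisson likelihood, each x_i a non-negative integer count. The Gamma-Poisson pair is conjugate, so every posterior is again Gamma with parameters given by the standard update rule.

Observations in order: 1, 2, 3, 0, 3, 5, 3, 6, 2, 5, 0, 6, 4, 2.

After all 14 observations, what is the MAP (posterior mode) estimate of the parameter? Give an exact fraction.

90/37

obs 1: x=1 → posterior Gamma(5, 11/2)
obs 2: x=2 → posterior Gamma(7, 13/2)
obs 3: x=3 → posterior Gamma(10, 15/2)
obs 4: x=0 → posterior Gamma(10, 17/2)
obs 5: x=3 → posterior Gamma(13, 19/2)
obs 6: x=5 → posterior Gamma(18, 21/2)
obs 7: x=3 → posterior Gamma(21, 23/2)
obs 8: x=6 → posterior Gamma(27, 25/2)
obs 9: x=2 → posterior Gamma(29, 27/2)
obs 10: x=5 → posterior Gamma(34, 29/2)
obs 11: x=0 → posterior Gamma(34, 31/2)
obs 12: x=6 → posterior Gamma(40, 33/2)
obs 13: x=4 → posterior Gamma(44, 35/2)
obs 14: x=2 → posterior Gamma(46, 37/2)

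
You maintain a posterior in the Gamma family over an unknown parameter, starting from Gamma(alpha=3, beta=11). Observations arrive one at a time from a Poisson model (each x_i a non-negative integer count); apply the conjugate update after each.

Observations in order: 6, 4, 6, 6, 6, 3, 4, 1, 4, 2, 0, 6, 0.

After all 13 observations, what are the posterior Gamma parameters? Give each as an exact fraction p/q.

alpha=51, beta=24

obs 1: x=6 → posterior Gamma(9, 12)
obs 2: x=4 → posterior Gamma(13, 13)
obs 3: x=6 → posterior Gamma(19, 14)
obs 4: x=6 → posterior Gamma(25, 15)
obs 5: x=6 → posterior Gamma(31, 16)
obs 6: x=3 → posterior Gamma(34, 17)
obs 7: x=4 → posterior Gamma(38, 18)
obs 8: x=1 → posterior Gamma(39, 19)
obs 9: x=4 → posterior Gamma(43, 20)
obs 10: x=2 → posterior Gamma(45, 21)
obs 11: x=0 → posterior Gamma(45, 22)
obs 12: x=6 → posterior Gamma(51, 23)
obs 13: x=0 → posterior Gamma(51, 24)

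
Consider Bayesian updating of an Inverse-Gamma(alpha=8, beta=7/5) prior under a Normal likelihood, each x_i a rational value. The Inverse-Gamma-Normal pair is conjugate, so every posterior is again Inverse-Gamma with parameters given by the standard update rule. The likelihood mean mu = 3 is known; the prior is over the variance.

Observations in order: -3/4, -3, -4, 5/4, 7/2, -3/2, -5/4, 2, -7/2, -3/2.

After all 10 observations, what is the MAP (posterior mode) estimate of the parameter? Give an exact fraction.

16559/2240

obs 1: x=-3/4 → posterior Inverse-Gamma(17/2, 1349/160)
obs 2: x=-3 → posterior Inverse-Gamma(9, 4229/160)
obs 3: x=-4 → posterior Inverse-Gamma(19/2, 8149/160)
obs 4: x=5/4 → posterior Inverse-Gamma(10, 4197/80)
obs 5: x=7/2 → posterior Inverse-Gamma(21/2, 4207/80)
obs 6: x=-3/2 → posterior Inverse-Gamma(11, 5017/80)
obs 7: x=-5/4 → posterior Inverse-Gamma(23/2, 11479/160)
obs 8: x=2 → posterior Inverse-Gamma(12, 11559/160)
obs 9: x=-7/2 → posterior Inverse-Gamma(25/2, 14939/160)
obs 10: x=-3/2 → posterior Inverse-Gamma(13, 16559/160)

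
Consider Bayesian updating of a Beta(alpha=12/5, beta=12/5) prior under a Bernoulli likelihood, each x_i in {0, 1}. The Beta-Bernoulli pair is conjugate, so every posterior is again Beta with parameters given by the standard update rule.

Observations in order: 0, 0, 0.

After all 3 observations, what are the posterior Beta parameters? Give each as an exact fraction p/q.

alpha=12/5, beta=27/5

obs 1: x=0 → posterior Beta(12/5, 17/5)
obs 2: x=0 → posterior Beta(12/5, 22/5)
obs 3: x=0 → posterior Beta(12/5, 27/5)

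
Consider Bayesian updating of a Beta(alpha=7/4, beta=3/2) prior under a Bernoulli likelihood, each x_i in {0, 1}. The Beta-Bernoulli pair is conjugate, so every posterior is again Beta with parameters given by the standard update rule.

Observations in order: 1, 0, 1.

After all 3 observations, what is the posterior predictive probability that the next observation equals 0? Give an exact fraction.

obs 1: x=1 → posterior Beta(11/4, 3/2)
obs 2: x=0 → posterior Beta(11/4, 5/2)
obs 3: x=1 → posterior Beta(15/4, 5/2)

2/5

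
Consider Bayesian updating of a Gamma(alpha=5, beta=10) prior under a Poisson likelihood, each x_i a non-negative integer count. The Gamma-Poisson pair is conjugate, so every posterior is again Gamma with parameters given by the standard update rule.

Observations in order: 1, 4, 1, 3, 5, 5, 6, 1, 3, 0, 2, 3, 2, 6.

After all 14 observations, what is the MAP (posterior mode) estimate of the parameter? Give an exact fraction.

obs 1: x=1 → posterior Gamma(6, 11)
obs 2: x=4 → posterior Gamma(10, 12)
obs 3: x=1 → posterior Gamma(11, 13)
obs 4: x=3 → posterior Gamma(14, 14)
obs 5: x=5 → posterior Gamma(19, 15)
obs 6: x=5 → posterior Gamma(24, 16)
obs 7: x=6 → posterior Gamma(30, 17)
obs 8: x=1 → posterior Gamma(31, 18)
obs 9: x=3 → posterior Gamma(34, 19)
obs 10: x=0 → posterior Gamma(34, 20)
obs 11: x=2 → posterior Gamma(36, 21)
obs 12: x=3 → posterior Gamma(39, 22)
obs 13: x=2 → posterior Gamma(41, 23)
obs 14: x=6 → posterior Gamma(47, 24)

23/12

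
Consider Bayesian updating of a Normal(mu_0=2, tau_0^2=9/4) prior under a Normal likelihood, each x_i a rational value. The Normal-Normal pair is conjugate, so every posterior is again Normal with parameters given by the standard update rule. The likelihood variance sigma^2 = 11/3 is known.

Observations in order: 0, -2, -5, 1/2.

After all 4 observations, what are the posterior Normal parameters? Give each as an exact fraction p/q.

mu_0=-175/304, tau_0^2=99/152

obs 1: x=0 → posterior Normal(88/71, 99/71)
obs 2: x=-2 → posterior Normal(17/49, 99/98)
obs 3: x=-5 → posterior Normal(-101/125, 99/125)
obs 4: x=1/2 → posterior Normal(-175/304, 99/152)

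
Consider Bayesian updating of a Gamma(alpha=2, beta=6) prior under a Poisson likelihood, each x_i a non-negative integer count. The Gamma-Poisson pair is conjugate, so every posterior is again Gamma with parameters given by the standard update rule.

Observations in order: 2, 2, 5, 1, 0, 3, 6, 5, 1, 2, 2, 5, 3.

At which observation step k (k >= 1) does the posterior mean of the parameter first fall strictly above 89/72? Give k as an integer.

obs 1: x=2 → posterior Gamma(4, 7)
obs 2: x=2 → posterior Gamma(6, 8)
obs 3: x=5 → posterior Gamma(11, 9)
obs 4: x=1 → posterior Gamma(12, 10)
obs 5: x=0 → posterior Gamma(12, 11)
obs 6: x=3 → posterior Gamma(15, 12)
obs 7: x=6 → posterior Gamma(21, 13)
obs 8: x=5 → posterior Gamma(26, 14)
obs 9: x=1 → posterior Gamma(27, 15)
obs 10: x=2 → posterior Gamma(29, 16)
obs 11: x=2 → posterior Gamma(31, 17)
obs 12: x=5 → posterior Gamma(36, 18)
obs 13: x=3 → posterior Gamma(39, 19)

k = 6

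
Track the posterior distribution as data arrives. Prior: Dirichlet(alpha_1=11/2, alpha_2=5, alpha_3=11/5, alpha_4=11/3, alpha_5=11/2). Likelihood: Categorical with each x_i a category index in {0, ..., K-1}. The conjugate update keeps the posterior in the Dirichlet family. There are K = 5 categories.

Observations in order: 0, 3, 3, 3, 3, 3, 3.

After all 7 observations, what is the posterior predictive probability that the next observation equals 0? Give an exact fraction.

195/866

obs 1: x=0 → posterior Dirichlet(13/2, 5, 11/5, 11/3, 11/2)
obs 2: x=3 → posterior Dirichlet(13/2, 5, 11/5, 14/3, 11/2)
obs 3: x=3 → posterior Dirichlet(13/2, 5, 11/5, 17/3, 11/2)
obs 4: x=3 → posterior Dirichlet(13/2, 5, 11/5, 20/3, 11/2)
obs 5: x=3 → posterior Dirichlet(13/2, 5, 11/5, 23/3, 11/2)
obs 6: x=3 → posterior Dirichlet(13/2, 5, 11/5, 26/3, 11/2)
obs 7: x=3 → posterior Dirichlet(13/2, 5, 11/5, 29/3, 11/2)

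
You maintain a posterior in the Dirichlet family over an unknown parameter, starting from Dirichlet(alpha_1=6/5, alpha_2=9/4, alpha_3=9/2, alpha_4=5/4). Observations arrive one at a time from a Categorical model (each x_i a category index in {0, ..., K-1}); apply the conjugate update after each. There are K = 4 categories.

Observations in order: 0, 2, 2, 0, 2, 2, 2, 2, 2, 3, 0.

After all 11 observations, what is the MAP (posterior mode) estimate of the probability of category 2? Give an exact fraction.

obs 1: x=0 → posterior Dirichlet(11/5, 9/4, 9/2, 5/4)
obs 2: x=2 → posterior Dirichlet(11/5, 9/4, 11/2, 5/4)
obs 3: x=2 → posterior Dirichlet(11/5, 9/4, 13/2, 5/4)
obs 4: x=0 → posterior Dirichlet(16/5, 9/4, 13/2, 5/4)
obs 5: x=2 → posterior Dirichlet(16/5, 9/4, 15/2, 5/4)
obs 6: x=2 → posterior Dirichlet(16/5, 9/4, 17/2, 5/4)
obs 7: x=2 → posterior Dirichlet(16/5, 9/4, 19/2, 5/4)
obs 8: x=2 → posterior Dirichlet(16/5, 9/4, 21/2, 5/4)
obs 9: x=2 → posterior Dirichlet(16/5, 9/4, 23/2, 5/4)
obs 10: x=3 → posterior Dirichlet(16/5, 9/4, 23/2, 9/4)
obs 11: x=0 → posterior Dirichlet(21/5, 9/4, 23/2, 9/4)

35/54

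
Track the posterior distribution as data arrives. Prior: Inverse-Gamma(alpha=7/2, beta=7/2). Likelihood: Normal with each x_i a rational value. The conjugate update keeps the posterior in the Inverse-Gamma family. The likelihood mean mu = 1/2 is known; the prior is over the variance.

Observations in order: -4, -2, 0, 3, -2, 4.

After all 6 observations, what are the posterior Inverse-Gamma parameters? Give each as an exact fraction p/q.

obs 1: x=-4 → posterior Inverse-Gamma(4, 109/8)
obs 2: x=-2 → posterior Inverse-Gamma(9/2, 67/4)
obs 3: x=0 → posterior Inverse-Gamma(5, 135/8)
obs 4: x=3 → posterior Inverse-Gamma(11/2, 20)
obs 5: x=-2 → posterior Inverse-Gamma(6, 185/8)
obs 6: x=4 → posterior Inverse-Gamma(13/2, 117/4)

alpha=13/2, beta=117/4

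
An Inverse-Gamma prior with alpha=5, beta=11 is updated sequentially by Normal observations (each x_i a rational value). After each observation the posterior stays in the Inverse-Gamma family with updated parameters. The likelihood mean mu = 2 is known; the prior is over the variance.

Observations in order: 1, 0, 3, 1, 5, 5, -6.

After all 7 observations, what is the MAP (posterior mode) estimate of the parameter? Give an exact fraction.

111/19

obs 1: x=1 → posterior Inverse-Gamma(11/2, 23/2)
obs 2: x=0 → posterior Inverse-Gamma(6, 27/2)
obs 3: x=3 → posterior Inverse-Gamma(13/2, 14)
obs 4: x=1 → posterior Inverse-Gamma(7, 29/2)
obs 5: x=5 → posterior Inverse-Gamma(15/2, 19)
obs 6: x=5 → posterior Inverse-Gamma(8, 47/2)
obs 7: x=-6 → posterior Inverse-Gamma(17/2, 111/2)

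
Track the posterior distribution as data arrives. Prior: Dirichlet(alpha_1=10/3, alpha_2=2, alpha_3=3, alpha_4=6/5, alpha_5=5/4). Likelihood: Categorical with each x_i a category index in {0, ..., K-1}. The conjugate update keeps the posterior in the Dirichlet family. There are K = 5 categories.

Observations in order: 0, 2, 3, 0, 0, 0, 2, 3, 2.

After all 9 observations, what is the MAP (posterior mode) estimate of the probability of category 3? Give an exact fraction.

132/887

obs 1: x=0 → posterior Dirichlet(13/3, 2, 3, 6/5, 5/4)
obs 2: x=2 → posterior Dirichlet(13/3, 2, 4, 6/5, 5/4)
obs 3: x=3 → posterior Dirichlet(13/3, 2, 4, 11/5, 5/4)
obs 4: x=0 → posterior Dirichlet(16/3, 2, 4, 11/5, 5/4)
obs 5: x=0 → posterior Dirichlet(19/3, 2, 4, 11/5, 5/4)
obs 6: x=0 → posterior Dirichlet(22/3, 2, 4, 11/5, 5/4)
obs 7: x=2 → posterior Dirichlet(22/3, 2, 5, 11/5, 5/4)
obs 8: x=3 → posterior Dirichlet(22/3, 2, 5, 16/5, 5/4)
obs 9: x=2 → posterior Dirichlet(22/3, 2, 6, 16/5, 5/4)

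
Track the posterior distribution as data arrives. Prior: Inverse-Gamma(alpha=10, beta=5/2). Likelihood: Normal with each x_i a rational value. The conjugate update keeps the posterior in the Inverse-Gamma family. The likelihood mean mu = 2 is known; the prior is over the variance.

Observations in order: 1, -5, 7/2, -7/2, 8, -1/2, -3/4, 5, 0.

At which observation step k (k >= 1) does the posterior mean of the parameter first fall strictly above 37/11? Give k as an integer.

obs 1: x=1 → posterior Inverse-Gamma(21/2, 3)
obs 2: x=-5 → posterior Inverse-Gamma(11, 55/2)
obs 3: x=7/2 → posterior Inverse-Gamma(23/2, 229/8)
obs 4: x=-7/2 → posterior Inverse-Gamma(12, 175/4)
obs 5: x=8 → posterior Inverse-Gamma(25/2, 247/4)
obs 6: x=-1/2 → posterior Inverse-Gamma(13, 519/8)
obs 7: x=-3/4 → posterior Inverse-Gamma(27/2, 2197/32)
obs 8: x=5 → posterior Inverse-Gamma(14, 2341/32)
obs 9: x=0 → posterior Inverse-Gamma(29/2, 2405/32)

k = 4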